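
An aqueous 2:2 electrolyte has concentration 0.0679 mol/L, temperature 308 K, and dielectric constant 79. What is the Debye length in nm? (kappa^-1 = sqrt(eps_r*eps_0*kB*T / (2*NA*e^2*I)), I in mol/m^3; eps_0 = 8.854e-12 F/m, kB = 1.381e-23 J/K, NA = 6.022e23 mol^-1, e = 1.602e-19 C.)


Ionic strength I = 0.0679 * 2^2 * 1000 = 271.6 mol/m^3
kappa^-1 = sqrt(79 * 8.854e-12 * 1.381e-23 * 308 / (2 * 6.022e23 * (1.602e-19)^2 * 271.6))
kappa^-1 = 0.595 nm

0.595


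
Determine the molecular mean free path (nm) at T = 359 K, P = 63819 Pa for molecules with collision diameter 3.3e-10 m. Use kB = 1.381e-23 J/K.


Mean free path: lambda = kB*T / (sqrt(2) * pi * d^2 * P)
lambda = 1.381e-23 * 359 / (sqrt(2) * pi * (3.3e-10)^2 * 63819)
lambda = 1.60563e-07 m
lambda = 160.56 nm

160.56


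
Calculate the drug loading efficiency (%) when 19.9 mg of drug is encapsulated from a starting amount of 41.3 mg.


Drug loading efficiency = (drug loaded / drug initial) * 100
DLE = 19.9 / 41.3 * 100
DLE = 0.4818 * 100
DLE = 48.18%

48.18


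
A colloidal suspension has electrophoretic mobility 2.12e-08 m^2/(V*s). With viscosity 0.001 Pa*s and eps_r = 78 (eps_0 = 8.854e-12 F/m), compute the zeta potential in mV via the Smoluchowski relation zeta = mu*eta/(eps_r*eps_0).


Smoluchowski equation: zeta = mu * eta / (eps_r * eps_0)
zeta = 2.12e-08 * 0.001 / (78 * 8.854e-12)
zeta = 0.030697 V = 30.7 mV

30.7


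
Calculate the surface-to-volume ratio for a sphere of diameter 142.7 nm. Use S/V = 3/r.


Radius r = 142.7/2 = 71.35 nm
S/V = 3 / r = 3 / 71.35
S/V = 0.042 nm^-1

0.042


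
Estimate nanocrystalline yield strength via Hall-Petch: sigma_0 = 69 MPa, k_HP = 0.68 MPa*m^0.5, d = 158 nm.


d = 158 nm = 1.58e-07 m
sqrt(d) = 0.0003974921
Hall-Petch contribution = k / sqrt(d) = 0.68 / 0.0003974921 = 1710.7 MPa
sigma = sigma_0 + k/sqrt(d) = 69 + 1710.7 = 1779.7 MPa

1779.7


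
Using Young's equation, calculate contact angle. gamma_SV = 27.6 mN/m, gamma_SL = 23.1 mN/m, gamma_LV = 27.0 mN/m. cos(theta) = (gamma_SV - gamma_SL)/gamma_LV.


cos(theta) = (gamma_SV - gamma_SL) / gamma_LV
cos(theta) = (27.6 - 23.1) / 27.0
cos(theta) = 0.166667
theta = arccos(0.166667) = 80.41 degrees

80.41


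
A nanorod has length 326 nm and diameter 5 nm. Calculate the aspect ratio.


Aspect ratio AR = length / diameter
AR = 326 / 5
AR = 65.2

65.2


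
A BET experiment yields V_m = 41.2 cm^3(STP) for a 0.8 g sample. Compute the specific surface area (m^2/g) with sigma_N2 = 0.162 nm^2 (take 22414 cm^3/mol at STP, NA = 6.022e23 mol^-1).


Number of moles in monolayer = V_m / 22414 = 41.2 / 22414 = 0.00183814
Number of molecules = moles * NA = 0.00183814 * 6.022e23
SA = molecules * sigma / mass
SA = (41.2 / 22414) * 6.022e23 * 0.162e-18 / 0.8
SA = 224.2 m^2/g

224.2


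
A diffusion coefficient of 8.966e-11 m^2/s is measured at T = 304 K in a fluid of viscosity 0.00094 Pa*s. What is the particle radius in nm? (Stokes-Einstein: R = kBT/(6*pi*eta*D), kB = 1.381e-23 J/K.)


Stokes-Einstein: R = kB*T / (6*pi*eta*D)
R = 1.381e-23 * 304 / (6 * pi * 0.00094 * 8.966e-11)
R = 2.64265e-09 m = 2.64 nm

2.64


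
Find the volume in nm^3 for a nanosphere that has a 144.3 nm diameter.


Radius r = 144.3/2 = 72.15 nm
Volume V = (4/3) * pi * r^3
V = (4/3) * pi * (72.15)^3
V = 1573249.55 nm^3

1573249.55


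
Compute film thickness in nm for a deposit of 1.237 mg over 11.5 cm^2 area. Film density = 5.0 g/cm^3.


Convert: m = 1.237 mg = 1.2370e-06 kg, A = 11.5 cm^2 = 1.1500e-03 m^2, rho = 5.0 g/cm^3 = 5000 kg/m^3
t = m / (A * rho)
t = 1.2370e-06 / (1.1500e-03 * 5000)
t = 2.1513e-07 m = 215.1 nm

215.1


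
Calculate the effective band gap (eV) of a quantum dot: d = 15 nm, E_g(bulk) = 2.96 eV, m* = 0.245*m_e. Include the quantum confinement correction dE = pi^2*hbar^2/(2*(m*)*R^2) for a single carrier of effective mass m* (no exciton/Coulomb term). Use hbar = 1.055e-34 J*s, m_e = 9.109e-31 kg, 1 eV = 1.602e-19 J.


Radius R = 15/2 nm = 7.5e-09 m
Confinement energy dE = pi^2 * hbar^2 / (2 * m_eff * m_e * R^2)
dE = pi^2 * (1.055e-34)^2 / (2 * 0.245 * 9.109e-31 * (7.5e-09)^2) J, divided by 1.602e-19 J/eV
dE = 0.0273 eV
Total band gap = E_g(bulk) + dE = 2.96 + 0.0273 = 2.9873 eV

2.9873


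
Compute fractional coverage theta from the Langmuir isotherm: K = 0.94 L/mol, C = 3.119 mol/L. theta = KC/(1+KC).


Langmuir isotherm: theta = K*C / (1 + K*C)
K*C = 0.94 * 3.119 = 2.93186
theta = 2.93186 / (1 + 2.93186) = 2.93186 / 3.93186
theta = 0.7457

0.7457


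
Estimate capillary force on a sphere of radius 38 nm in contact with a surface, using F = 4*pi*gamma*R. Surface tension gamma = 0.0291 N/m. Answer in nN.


Convert radius: R = 38 nm = 3.8e-08 m
F = 4 * pi * gamma * R
F = 4 * pi * 0.0291 * 3.8e-08
F = 1.38959e-08 N = 13.8959 nN

13.8959


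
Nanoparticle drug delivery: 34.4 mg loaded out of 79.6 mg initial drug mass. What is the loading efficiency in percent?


Drug loading efficiency = (drug loaded / drug initial) * 100
DLE = 34.4 / 79.6 * 100
DLE = 0.4322 * 100
DLE = 43.22%

43.22


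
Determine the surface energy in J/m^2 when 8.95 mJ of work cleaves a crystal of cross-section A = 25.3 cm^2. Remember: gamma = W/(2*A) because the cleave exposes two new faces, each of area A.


Convert: A = 25.3 cm^2 = 0.00253 m^2, W = 8.95 mJ = 0.00895 J
Cleaving exposes two faces of area A, so total new surface = 2*A and gamma = W / (2*A)
gamma = 0.00895 / (2 * 0.00253)
gamma = 1.769 J/m^2

1.769


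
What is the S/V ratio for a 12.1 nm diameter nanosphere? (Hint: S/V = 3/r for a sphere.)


Radius r = 12.1/2 = 6.05 nm
S/V = 3 / r = 3 / 6.05
S/V = 0.4959 nm^-1

0.4959


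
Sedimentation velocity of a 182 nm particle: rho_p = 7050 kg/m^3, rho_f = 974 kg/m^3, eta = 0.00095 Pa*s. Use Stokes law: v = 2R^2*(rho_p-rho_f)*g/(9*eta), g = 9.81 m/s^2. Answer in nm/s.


Radius R = 182/2 nm = 9.1e-08 m
Density difference = 7050 - 974 = 6076 kg/m^3
v = 2 * R^2 * (rho_p - rho_f) * g / (9 * eta)
v = 2 * (9.1e-08)^2 * 6076 * 9.81 / (9 * 0.00095)
v = 1.15461e-07 m/s = 115.4605 nm/s

115.4605


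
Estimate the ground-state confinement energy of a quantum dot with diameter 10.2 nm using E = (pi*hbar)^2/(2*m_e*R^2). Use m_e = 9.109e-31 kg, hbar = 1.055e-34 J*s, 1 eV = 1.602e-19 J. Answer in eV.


Radius R = 10.2/2 = 5.1 nm = 5.1e-09 m
E = (pi * 1.055e-34)^2 / (2 * 9.109e-31 * (5.1e-09)^2)
E(J) = 2.31827e-21
E = E(J) / 1.602e-19 = 0.0145 eV

0.0145


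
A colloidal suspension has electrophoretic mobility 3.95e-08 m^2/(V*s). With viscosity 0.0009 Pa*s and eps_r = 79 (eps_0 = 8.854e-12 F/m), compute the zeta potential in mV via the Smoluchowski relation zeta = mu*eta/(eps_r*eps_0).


Smoluchowski equation: zeta = mu * eta / (eps_r * eps_0)
zeta = 3.95e-08 * 0.0009 / (79 * 8.854e-12)
zeta = 0.050824 V = 50.82 mV

50.82


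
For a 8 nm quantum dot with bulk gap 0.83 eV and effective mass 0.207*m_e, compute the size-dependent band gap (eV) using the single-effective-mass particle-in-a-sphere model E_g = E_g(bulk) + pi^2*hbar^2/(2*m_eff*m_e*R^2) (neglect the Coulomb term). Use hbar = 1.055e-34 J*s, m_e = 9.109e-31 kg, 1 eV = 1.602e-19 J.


Radius R = 8/2 nm = 4e-09 m
Confinement energy dE = pi^2 * hbar^2 / (2 * m_eff * m_e * R^2)
dE = pi^2 * (1.055e-34)^2 / (2 * 0.207 * 9.109e-31 * (4e-09)^2) J, divided by 1.602e-19 J/eV
dE = 0.1136 eV
Total band gap = E_g(bulk) + dE = 0.83 + 0.1136 = 0.9436 eV

0.9436


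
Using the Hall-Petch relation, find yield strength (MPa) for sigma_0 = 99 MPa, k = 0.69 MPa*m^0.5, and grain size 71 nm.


d = 71 nm = 7.1e-08 m
sqrt(d) = 0.0002664583
Hall-Petch contribution = k / sqrt(d) = 0.69 / 0.0002664583 = 2589.5 MPa
sigma = sigma_0 + k/sqrt(d) = 99 + 2589.5 = 2688.5 MPa

2688.5


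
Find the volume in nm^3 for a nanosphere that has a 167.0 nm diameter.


Radius r = 167.0/2 = 83.5 nm
Volume V = (4/3) * pi * r^3
V = (4/3) * pi * (83.5)^3
V = 2438641.92 nm^3

2438641.92


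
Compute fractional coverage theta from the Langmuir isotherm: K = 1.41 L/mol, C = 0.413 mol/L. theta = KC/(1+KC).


Langmuir isotherm: theta = K*C / (1 + K*C)
K*C = 1.41 * 0.413 = 0.58233
theta = 0.58233 / (1 + 0.58233) = 0.58233 / 1.58233
theta = 0.368

0.368


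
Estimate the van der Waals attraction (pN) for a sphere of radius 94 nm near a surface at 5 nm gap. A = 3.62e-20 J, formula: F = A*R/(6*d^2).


Convert to SI: R = 94 nm = 9.4e-08 m, d = 5 nm = 5e-09 m
F = A * R / (6 * d^2)
F = 3.62e-20 * 9.4e-08 / (6 * (5e-09)^2)
F = 2.26853e-11 N = 22.685 pN

22.685


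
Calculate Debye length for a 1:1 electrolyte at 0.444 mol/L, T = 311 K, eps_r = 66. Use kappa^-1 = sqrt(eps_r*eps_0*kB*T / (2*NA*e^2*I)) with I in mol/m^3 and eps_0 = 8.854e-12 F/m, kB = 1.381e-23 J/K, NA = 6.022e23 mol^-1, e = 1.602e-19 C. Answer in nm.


Ionic strength I = 0.444 * 1^2 * 1000 = 444 mol/m^3
kappa^-1 = sqrt(66 * 8.854e-12 * 1.381e-23 * 311 / (2 * 6.022e23 * (1.602e-19)^2 * 444))
kappa^-1 = 0.428 nm

0.428


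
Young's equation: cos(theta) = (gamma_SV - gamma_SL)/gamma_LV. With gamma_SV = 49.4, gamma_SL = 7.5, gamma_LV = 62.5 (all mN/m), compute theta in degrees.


cos(theta) = (gamma_SV - gamma_SL) / gamma_LV
cos(theta) = (49.4 - 7.5) / 62.5
cos(theta) = 0.6704
theta = arccos(0.6704) = 47.9 degrees

47.9


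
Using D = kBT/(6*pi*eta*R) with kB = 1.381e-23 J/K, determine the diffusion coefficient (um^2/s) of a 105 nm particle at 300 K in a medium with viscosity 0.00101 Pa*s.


Radius R = 105/2 = 52.5 nm = 5.25e-08 m
D = kB*T / (6*pi*eta*R)
D = 1.381e-23 * 300 / (6 * pi * 0.00101 * 5.25e-08)
D = 4.14508e-12 m^2/s = 4.145 um^2/s

4.145


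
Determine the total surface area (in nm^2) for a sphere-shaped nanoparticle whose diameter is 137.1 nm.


Radius r = 137.1/2 = 68.55 nm
Surface area SA = 4 * pi * r^2
SA = 4 * pi * (68.55)^2
SA = 59050.66 nm^2

59050.66


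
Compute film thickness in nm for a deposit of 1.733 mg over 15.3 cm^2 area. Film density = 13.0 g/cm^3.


Convert: m = 1.733 mg = 1.7330e-06 kg, A = 15.3 cm^2 = 1.5300e-03 m^2, rho = 13.0 g/cm^3 = 13000 kg/m^3
t = m / (A * rho)
t = 1.7330e-06 / (1.5300e-03 * 13000)
t = 8.7129e-08 m = 87.1 nm

87.1


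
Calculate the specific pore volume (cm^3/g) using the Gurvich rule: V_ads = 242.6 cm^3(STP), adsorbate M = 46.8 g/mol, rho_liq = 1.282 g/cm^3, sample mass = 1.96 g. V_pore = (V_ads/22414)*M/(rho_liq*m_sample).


Moles adsorbed n = V_ads / 22414 = 242.6 / 22414 = 1.082359e-02 mol
Liquid volume V_liq = n * M / rho_liq = 1.082359e-02 * 46.8 / 1.282 = 0.39512 cm^3
Specific pore volume V_pore = V_liq / m_sample = 0.39512 / 1.96
V_pore = 0.2016 cm^3/g

0.2016


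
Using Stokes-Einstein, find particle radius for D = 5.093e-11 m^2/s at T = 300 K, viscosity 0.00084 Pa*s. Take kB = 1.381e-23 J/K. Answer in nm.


Stokes-Einstein: R = kB*T / (6*pi*eta*D)
R = 1.381e-23 * 300 / (6 * pi * 0.00084 * 5.093e-11)
R = 5.13761e-09 m = 5.14 nm

5.14


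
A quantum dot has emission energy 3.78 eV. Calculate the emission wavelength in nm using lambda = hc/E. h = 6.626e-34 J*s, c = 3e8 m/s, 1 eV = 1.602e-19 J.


Convert energy: E = 3.78 eV = 3.78 * 1.602e-19 = 6.05556e-19 J
lambda = h*c / E = 6.626e-34 * 3e8 / 6.05556e-19
lambda = 3.2826e-07 m = 328.3 nm

328.3


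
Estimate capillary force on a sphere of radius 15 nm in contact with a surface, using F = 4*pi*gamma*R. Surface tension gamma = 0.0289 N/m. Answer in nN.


Convert radius: R = 15 nm = 1.5e-08 m
F = 4 * pi * gamma * R
F = 4 * pi * 0.0289 * 1.5e-08
F = 5.44752e-09 N = 5.4475 nN

5.4475


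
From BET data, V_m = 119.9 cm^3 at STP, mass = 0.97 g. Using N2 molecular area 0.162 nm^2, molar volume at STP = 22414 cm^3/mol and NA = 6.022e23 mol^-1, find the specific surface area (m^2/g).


Number of moles in monolayer = V_m / 22414 = 119.9 / 22414 = 0.00534934
Number of molecules = moles * NA = 0.00534934 * 6.022e23
SA = molecules * sigma / mass
SA = (119.9 / 22414) * 6.022e23 * 0.162e-18 / 0.97
SA = 538.0 m^2/g

538.0


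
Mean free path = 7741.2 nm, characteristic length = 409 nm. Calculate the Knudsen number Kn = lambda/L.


Knudsen number Kn = lambda / L
Kn = 7741.2 / 409
Kn = 18.9271

18.9271


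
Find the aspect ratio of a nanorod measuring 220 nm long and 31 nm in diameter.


Aspect ratio AR = length / diameter
AR = 220 / 31
AR = 7.1

7.1


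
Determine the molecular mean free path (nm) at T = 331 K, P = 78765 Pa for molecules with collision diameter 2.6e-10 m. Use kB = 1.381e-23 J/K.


Mean free path: lambda = kB*T / (sqrt(2) * pi * d^2 * P)
lambda = 1.381e-23 * 331 / (sqrt(2) * pi * (2.6e-10)^2 * 78765)
lambda = 1.93231e-07 m
lambda = 193.23 nm

193.23


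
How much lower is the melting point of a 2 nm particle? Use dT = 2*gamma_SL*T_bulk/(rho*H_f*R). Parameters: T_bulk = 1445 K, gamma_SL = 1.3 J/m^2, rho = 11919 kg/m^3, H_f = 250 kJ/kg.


Radius R = 2/2 = 1 nm = 1e-09 m
Convert H_f = 250 kJ/kg = 250000 J/kg
dT = 2 * gamma_SL * T_bulk / (rho * H_f * R)
dT = 2 * 1.3 * 1445 / (11919 * 250000 * 1e-09)
dT = 1260.8 K

1260.8


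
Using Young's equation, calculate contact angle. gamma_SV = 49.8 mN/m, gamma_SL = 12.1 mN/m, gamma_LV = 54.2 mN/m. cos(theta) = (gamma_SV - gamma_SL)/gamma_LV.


cos(theta) = (gamma_SV - gamma_SL) / gamma_LV
cos(theta) = (49.8 - 12.1) / 54.2
cos(theta) = 0.695572
theta = arccos(0.695572) = 45.93 degrees

45.93


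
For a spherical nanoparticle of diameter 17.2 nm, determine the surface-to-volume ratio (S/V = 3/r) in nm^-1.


Radius r = 17.2/2 = 8.6 nm
S/V = 3 / r = 3 / 8.6
S/V = 0.3488 nm^-1

0.3488


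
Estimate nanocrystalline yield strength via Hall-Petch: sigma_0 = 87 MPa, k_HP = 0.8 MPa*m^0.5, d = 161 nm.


d = 161 nm = 1.61e-07 m
sqrt(d) = 0.0004012481
Hall-Petch contribution = k / sqrt(d) = 0.8 / 0.0004012481 = 1993.8 MPa
sigma = sigma_0 + k/sqrt(d) = 87 + 1993.8 = 2080.8 MPa

2080.8


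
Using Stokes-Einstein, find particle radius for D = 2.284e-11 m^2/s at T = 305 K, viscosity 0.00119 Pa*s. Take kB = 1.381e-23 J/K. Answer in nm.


Stokes-Einstein: R = kB*T / (6*pi*eta*D)
R = 1.381e-23 * 305 / (6 * pi * 0.00119 * 2.284e-11)
R = 8.22147e-09 m = 8.22 nm

8.22


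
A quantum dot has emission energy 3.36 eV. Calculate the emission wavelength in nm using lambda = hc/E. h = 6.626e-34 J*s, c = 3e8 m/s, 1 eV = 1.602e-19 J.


Convert energy: E = 3.36 eV = 3.36 * 1.602e-19 = 5.38272e-19 J
lambda = h*c / E = 6.626e-34 * 3e8 / 5.38272e-19
lambda = 3.69293e-07 m = 369.3 nm

369.3


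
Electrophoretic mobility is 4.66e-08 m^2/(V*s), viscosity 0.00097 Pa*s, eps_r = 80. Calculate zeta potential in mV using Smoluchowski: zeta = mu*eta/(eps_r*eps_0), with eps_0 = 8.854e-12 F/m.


Smoluchowski equation: zeta = mu * eta / (eps_r * eps_0)
zeta = 4.66e-08 * 0.00097 / (80 * 8.854e-12)
zeta = 0.063816 V = 63.82 mV

63.82


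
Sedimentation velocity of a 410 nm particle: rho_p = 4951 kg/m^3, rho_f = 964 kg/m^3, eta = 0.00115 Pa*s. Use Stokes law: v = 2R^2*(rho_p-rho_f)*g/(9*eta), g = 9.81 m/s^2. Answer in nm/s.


Radius R = 410/2 nm = 2.05e-07 m
Density difference = 4951 - 964 = 3987 kg/m^3
v = 2 * R^2 * (rho_p - rho_f) * g / (9 * eta)
v = 2 * (2.05e-07)^2 * 3987 * 9.81 / (9 * 0.00115)
v = 3.17623e-07 m/s = 317.6235 nm/s

317.6235


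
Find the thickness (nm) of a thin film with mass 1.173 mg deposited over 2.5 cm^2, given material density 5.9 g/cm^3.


Convert: m = 1.173 mg = 1.1730e-06 kg, A = 2.5 cm^2 = 2.5000e-04 m^2, rho = 5.9 g/cm^3 = 5900 kg/m^3
t = m / (A * rho)
t = 1.1730e-06 / (2.5000e-04 * 5900)
t = 7.9525e-07 m = 795.3 nm

795.3


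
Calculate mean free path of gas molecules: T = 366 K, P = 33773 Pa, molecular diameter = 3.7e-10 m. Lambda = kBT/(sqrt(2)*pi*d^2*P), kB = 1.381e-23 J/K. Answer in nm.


Mean free path: lambda = kB*T / (sqrt(2) * pi * d^2 * P)
lambda = 1.381e-23 * 366 / (sqrt(2) * pi * (3.7e-10)^2 * 33773)
lambda = 2.46058e-07 m
lambda = 246.06 nm

246.06


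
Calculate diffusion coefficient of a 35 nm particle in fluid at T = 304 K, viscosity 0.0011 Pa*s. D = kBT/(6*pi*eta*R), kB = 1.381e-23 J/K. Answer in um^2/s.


Radius R = 35/2 = 17.5 nm = 1.75e-08 m
D = kB*T / (6*pi*eta*R)
D = 1.381e-23 * 304 / (6 * pi * 0.0011 * 1.75e-08)
D = 1.15701e-11 m^2/s = 11.57 um^2/s

11.57


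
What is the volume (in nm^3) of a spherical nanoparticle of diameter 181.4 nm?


Radius r = 181.4/2 = 90.7 nm
Volume V = (4/3) * pi * r^3
V = (4/3) * pi * (90.7)^3
V = 3125434.99 nm^3

3125434.99


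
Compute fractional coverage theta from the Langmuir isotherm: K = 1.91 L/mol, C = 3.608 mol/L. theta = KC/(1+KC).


Langmuir isotherm: theta = K*C / (1 + K*C)
K*C = 1.91 * 3.608 = 6.89128
theta = 6.89128 / (1 + 6.89128) = 6.89128 / 7.89128
theta = 0.8733

0.8733


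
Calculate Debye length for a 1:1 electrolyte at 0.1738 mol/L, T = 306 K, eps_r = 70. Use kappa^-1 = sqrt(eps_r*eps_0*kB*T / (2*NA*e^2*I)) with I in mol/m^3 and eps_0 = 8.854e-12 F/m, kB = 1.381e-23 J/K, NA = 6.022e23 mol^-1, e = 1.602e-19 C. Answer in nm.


Ionic strength I = 0.1738 * 1^2 * 1000 = 173.8 mol/m^3
kappa^-1 = sqrt(70 * 8.854e-12 * 1.381e-23 * 306 / (2 * 6.022e23 * (1.602e-19)^2 * 173.8))
kappa^-1 = 0.698 nm

0.698


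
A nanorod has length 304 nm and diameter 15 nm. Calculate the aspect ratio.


Aspect ratio AR = length / diameter
AR = 304 / 15
AR = 20.27

20.27


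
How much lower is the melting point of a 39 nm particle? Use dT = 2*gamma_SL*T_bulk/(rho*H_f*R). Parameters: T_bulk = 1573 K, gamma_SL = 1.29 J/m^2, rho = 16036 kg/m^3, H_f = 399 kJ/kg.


Radius R = 39/2 = 19.5 nm = 1.95e-08 m
Convert H_f = 399 kJ/kg = 399000 J/kg
dT = 2 * gamma_SL * T_bulk / (rho * H_f * R)
dT = 2 * 1.29 * 1573 / (16036 * 399000 * 1.95e-08)
dT = 32.5 K

32.5


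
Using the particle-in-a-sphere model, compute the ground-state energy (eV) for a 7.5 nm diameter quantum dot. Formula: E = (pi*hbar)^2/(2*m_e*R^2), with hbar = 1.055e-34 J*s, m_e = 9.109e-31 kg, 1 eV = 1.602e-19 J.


Radius R = 7.5/2 = 3.75 nm = 3.75e-09 m
E = (pi * 1.055e-34)^2 / (2 * 9.109e-31 * (3.75e-09)^2)
E(J) = 4.28787e-21
E = E(J) / 1.602e-19 = 0.0268 eV

0.0268


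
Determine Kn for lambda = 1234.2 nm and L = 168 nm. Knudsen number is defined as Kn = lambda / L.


Knudsen number Kn = lambda / L
Kn = 1234.2 / 168
Kn = 7.3464

7.3464


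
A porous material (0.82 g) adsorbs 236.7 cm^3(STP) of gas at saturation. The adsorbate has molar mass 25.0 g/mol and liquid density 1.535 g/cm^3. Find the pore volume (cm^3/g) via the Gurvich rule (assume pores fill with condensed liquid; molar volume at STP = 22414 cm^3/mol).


Moles adsorbed n = V_ads / 22414 = 236.7 / 22414 = 1.056036e-02 mol
Liquid volume V_liq = n * M / rho_liq = 1.056036e-02 * 25.0 / 1.535 = 0.17199 cm^3
Specific pore volume V_pore = V_liq / m_sample = 0.17199 / 0.82
V_pore = 0.2097 cm^3/g

0.2097


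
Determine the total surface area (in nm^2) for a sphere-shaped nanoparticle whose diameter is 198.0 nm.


Radius r = 198.0/2 = 99 nm
Surface area SA = 4 * pi * r^2
SA = 4 * pi * (99)^2
SA = 123163.0 nm^2

123163.0


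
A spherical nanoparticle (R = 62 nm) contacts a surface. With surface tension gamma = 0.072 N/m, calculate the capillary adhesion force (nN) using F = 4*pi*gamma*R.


Convert radius: R = 62 nm = 6.2e-08 m
F = 4 * pi * gamma * R
F = 4 * pi * 0.072 * 6.2e-08
F = 5.60963e-08 N = 56.0963 nN

56.0963


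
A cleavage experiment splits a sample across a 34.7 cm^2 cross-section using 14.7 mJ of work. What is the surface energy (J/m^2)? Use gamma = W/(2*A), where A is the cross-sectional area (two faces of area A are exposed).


Convert: A = 34.7 cm^2 = 0.00347 m^2, W = 14.7 mJ = 0.0147 J
Cleaving exposes two faces of area A, so total new surface = 2*A and gamma = W / (2*A)
gamma = 0.0147 / (2 * 0.00347)
gamma = 2.118 J/m^2

2.118


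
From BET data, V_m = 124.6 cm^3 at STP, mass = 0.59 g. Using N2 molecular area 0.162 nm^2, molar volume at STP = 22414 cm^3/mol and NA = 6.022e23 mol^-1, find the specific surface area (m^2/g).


Number of moles in monolayer = V_m / 22414 = 124.6 / 22414 = 0.00555903
Number of molecules = moles * NA = 0.00555903 * 6.022e23
SA = molecules * sigma / mass
SA = (124.6 / 22414) * 6.022e23 * 0.162e-18 / 0.59
SA = 919.2 m^2/g

919.2


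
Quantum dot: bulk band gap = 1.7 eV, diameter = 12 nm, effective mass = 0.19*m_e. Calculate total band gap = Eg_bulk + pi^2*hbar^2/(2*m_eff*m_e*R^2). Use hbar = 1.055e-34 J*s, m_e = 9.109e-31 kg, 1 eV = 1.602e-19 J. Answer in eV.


Radius R = 12/2 nm = 6e-09 m
Confinement energy dE = pi^2 * hbar^2 / (2 * m_eff * m_e * R^2)
dE = pi^2 * (1.055e-34)^2 / (2 * 0.19 * 9.109e-31 * (6e-09)^2) J, divided by 1.602e-19 J/eV
dE = 0.055 eV
Total band gap = E_g(bulk) + dE = 1.7 + 0.055 = 1.755 eV

1.755


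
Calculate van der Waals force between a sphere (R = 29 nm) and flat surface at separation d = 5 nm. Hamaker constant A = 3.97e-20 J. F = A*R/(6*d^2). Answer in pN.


Convert to SI: R = 29 nm = 2.9e-08 m, d = 5 nm = 5e-09 m
F = A * R / (6 * d^2)
F = 3.97e-20 * 2.9e-08 / (6 * (5e-09)^2)
F = 7.67533e-12 N = 7.675 pN

7.675


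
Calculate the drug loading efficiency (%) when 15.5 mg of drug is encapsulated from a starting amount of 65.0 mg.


Drug loading efficiency = (drug loaded / drug initial) * 100
DLE = 15.5 / 65.0 * 100
DLE = 0.2385 * 100
DLE = 23.85%

23.85


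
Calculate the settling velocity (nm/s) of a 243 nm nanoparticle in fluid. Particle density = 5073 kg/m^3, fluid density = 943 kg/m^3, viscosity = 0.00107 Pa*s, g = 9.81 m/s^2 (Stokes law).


Radius R = 243/2 nm = 1.215e-07 m
Density difference = 5073 - 943 = 4130 kg/m^3
v = 2 * R^2 * (rho_p - rho_f) * g / (9 * eta)
v = 2 * (1.215e-07)^2 * 4130 * 9.81 / (9 * 0.00107)
v = 1.24215e-07 m/s = 124.2154 nm/s

124.2154


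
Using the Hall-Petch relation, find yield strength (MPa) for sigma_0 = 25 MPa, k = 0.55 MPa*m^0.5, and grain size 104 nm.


d = 104 nm = 1.04e-07 m
sqrt(d) = 0.0003224903
Hall-Petch contribution = k / sqrt(d) = 0.55 / 0.0003224903 = 1705.5 MPa
sigma = sigma_0 + k/sqrt(d) = 25 + 1705.5 = 1730.5 MPa

1730.5


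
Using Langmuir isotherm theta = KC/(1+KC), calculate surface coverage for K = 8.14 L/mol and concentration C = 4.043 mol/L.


Langmuir isotherm: theta = K*C / (1 + K*C)
K*C = 8.14 * 4.043 = 32.91002
theta = 32.91002 / (1 + 32.91002) = 32.91002 / 33.91002
theta = 0.9705

0.9705


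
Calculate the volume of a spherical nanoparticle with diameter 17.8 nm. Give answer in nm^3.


Radius r = 17.8/2 = 8.9 nm
Volume V = (4/3) * pi * r^3
V = (4/3) * pi * (8.9)^3
V = 2952.97 nm^3

2952.97


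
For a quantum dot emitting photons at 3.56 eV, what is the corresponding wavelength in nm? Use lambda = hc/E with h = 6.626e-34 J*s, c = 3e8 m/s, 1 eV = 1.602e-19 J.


Convert energy: E = 3.56 eV = 3.56 * 1.602e-19 = 5.70312e-19 J
lambda = h*c / E = 6.626e-34 * 3e8 / 5.70312e-19
lambda = 3.48546e-07 m = 348.5 nm

348.5


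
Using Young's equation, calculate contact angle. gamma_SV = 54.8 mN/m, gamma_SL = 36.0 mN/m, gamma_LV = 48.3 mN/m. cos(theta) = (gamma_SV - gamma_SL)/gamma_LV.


cos(theta) = (gamma_SV - gamma_SL) / gamma_LV
cos(theta) = (54.8 - 36.0) / 48.3
cos(theta) = 0.389234
theta = arccos(0.389234) = 67.09 degrees

67.09


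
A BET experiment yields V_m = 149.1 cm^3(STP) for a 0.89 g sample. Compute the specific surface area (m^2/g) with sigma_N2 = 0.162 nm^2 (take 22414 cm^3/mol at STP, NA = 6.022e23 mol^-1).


Number of moles in monolayer = V_m / 22414 = 149.1 / 22414 = 0.00665209
Number of molecules = moles * NA = 0.00665209 * 6.022e23
SA = molecules * sigma / mass
SA = (149.1 / 22414) * 6.022e23 * 0.162e-18 / 0.89
SA = 729.2 m^2/g

729.2


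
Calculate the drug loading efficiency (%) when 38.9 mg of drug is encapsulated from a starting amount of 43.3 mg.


Drug loading efficiency = (drug loaded / drug initial) * 100
DLE = 38.9 / 43.3 * 100
DLE = 0.8984 * 100
DLE = 89.84%

89.84


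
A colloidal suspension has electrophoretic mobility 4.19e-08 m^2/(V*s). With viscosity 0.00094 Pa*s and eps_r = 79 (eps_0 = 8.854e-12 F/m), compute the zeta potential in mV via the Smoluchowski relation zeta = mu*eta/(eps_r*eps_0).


Smoluchowski equation: zeta = mu * eta / (eps_r * eps_0)
zeta = 4.19e-08 * 0.00094 / (79 * 8.854e-12)
zeta = 0.056309 V = 56.31 mV

56.31


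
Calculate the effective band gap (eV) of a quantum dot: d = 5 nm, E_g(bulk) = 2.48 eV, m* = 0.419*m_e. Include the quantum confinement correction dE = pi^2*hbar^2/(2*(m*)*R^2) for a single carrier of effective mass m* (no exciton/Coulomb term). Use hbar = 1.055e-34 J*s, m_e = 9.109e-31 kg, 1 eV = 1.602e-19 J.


Radius R = 5/2 nm = 2.5e-09 m
Confinement energy dE = pi^2 * hbar^2 / (2 * m_eff * m_e * R^2)
dE = pi^2 * (1.055e-34)^2 / (2 * 0.419 * 9.109e-31 * (2.5e-09)^2) J, divided by 1.602e-19 J/eV
dE = 0.1437 eV
Total band gap = E_g(bulk) + dE = 2.48 + 0.1437 = 2.6237 eV

2.6237


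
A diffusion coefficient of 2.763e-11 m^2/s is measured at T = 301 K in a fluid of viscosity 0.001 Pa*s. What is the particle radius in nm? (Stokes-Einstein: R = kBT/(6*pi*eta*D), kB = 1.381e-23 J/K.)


Stokes-Einstein: R = kB*T / (6*pi*eta*D)
R = 1.381e-23 * 301 / (6 * pi * 0.001 * 2.763e-11)
R = 7.98138e-09 m = 7.98 nm

7.98


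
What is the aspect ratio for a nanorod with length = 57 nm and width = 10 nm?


Aspect ratio AR = length / diameter
AR = 57 / 10
AR = 5.7

5.7


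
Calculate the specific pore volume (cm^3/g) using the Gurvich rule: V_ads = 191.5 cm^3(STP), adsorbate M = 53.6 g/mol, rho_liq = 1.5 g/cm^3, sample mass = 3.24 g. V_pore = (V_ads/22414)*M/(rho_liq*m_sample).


Moles adsorbed n = V_ads / 22414 = 191.5 / 22414 = 8.543767e-03 mol
Liquid volume V_liq = n * M / rho_liq = 8.543767e-03 * 53.6 / 1.5 = 0.30530 cm^3
Specific pore volume V_pore = V_liq / m_sample = 0.30530 / 3.24
V_pore = 0.0942 cm^3/g

0.0942


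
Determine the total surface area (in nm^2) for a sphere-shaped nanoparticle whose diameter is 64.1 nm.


Radius r = 64.1/2 = 32.05 nm
Surface area SA = 4 * pi * r^2
SA = 4 * pi * (32.05)^2
SA = 12908.21 nm^2

12908.21


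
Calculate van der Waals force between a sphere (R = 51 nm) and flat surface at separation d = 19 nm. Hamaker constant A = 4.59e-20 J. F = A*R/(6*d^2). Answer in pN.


Convert to SI: R = 51 nm = 5.1e-08 m, d = 19 nm = 1.9e-08 m
F = A * R / (6 * d^2)
F = 4.59e-20 * 5.1e-08 / (6 * (1.9e-08)^2)
F = 1.08075e-12 N = 1.081 pN

1.081


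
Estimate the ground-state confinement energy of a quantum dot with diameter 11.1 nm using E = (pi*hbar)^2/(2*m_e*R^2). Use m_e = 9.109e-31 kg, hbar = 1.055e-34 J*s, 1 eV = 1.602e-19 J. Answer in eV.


Radius R = 11.1/2 = 5.55 nm = 5.55e-09 m
E = (pi * 1.055e-34)^2 / (2 * 9.109e-31 * (5.55e-09)^2)
E(J) = 1.95757e-21
E = E(J) / 1.602e-19 = 0.0122 eV

0.0122


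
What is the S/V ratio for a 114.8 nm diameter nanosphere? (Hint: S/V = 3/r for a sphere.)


Radius r = 114.8/2 = 57.4 nm
S/V = 3 / r = 3 / 57.4
S/V = 0.0523 nm^-1

0.0523


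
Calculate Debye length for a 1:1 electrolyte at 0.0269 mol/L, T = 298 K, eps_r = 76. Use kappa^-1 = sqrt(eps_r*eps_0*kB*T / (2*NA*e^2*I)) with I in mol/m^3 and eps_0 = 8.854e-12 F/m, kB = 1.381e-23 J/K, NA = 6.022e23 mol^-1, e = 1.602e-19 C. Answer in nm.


Ionic strength I = 0.0269 * 1^2 * 1000 = 26.9 mol/m^3
kappa^-1 = sqrt(76 * 8.854e-12 * 1.381e-23 * 298 / (2 * 6.022e23 * (1.602e-19)^2 * 26.9))
kappa^-1 = 1.825 nm

1.825


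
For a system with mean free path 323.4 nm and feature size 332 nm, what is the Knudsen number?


Knudsen number Kn = lambda / L
Kn = 323.4 / 332
Kn = 0.9741

0.9741


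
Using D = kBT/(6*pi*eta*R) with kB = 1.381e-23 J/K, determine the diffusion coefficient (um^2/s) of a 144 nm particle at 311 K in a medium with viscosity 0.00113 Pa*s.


Radius R = 144/2 = 72 nm = 7.2e-08 m
D = kB*T / (6*pi*eta*R)
D = 1.381e-23 * 311 / (6 * pi * 0.00113 * 7.2e-08)
D = 2.80054e-12 m^2/s = 2.801 um^2/s

2.801


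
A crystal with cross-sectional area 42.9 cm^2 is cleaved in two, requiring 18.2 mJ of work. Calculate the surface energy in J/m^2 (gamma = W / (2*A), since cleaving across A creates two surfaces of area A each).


Convert: A = 42.9 cm^2 = 0.00429 m^2, W = 18.2 mJ = 0.0182 J
Cleaving exposes two faces of area A, so total new surface = 2*A and gamma = W / (2*A)
gamma = 0.0182 / (2 * 0.00429)
gamma = 2.121 J/m^2

2.121


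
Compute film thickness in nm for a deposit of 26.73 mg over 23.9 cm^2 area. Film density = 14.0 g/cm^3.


Convert: m = 26.73 mg = 2.6730e-05 kg, A = 23.9 cm^2 = 2.3900e-03 m^2, rho = 14.0 g/cm^3 = 14000 kg/m^3
t = m / (A * rho)
t = 2.6730e-05 / (2.3900e-03 * 14000)
t = 7.9886e-07 m = 798.9 nm

798.9


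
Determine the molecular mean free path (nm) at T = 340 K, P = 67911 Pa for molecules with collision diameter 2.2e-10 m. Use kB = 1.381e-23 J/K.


Mean free path: lambda = kB*T / (sqrt(2) * pi * d^2 * P)
lambda = 1.381e-23 * 340 / (sqrt(2) * pi * (2.2e-10)^2 * 67911)
lambda = 3.21531e-07 m
lambda = 321.53 nm

321.53


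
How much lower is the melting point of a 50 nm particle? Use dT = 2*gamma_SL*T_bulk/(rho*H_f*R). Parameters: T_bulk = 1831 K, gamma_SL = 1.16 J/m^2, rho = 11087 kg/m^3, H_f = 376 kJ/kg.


Radius R = 50/2 = 25 nm = 2.5e-08 m
Convert H_f = 376 kJ/kg = 376000 J/kg
dT = 2 * gamma_SL * T_bulk / (rho * H_f * R)
dT = 2 * 1.16 * 1831 / (11087 * 376000 * 2.5e-08)
dT = 40.8 K

40.8


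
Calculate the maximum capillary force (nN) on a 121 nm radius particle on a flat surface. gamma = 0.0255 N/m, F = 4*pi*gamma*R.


Convert radius: R = 121 nm = 1.21e-07 m
F = 4 * pi * gamma * R
F = 4 * pi * 0.0255 * 1.21e-07
F = 3.87735e-08 N = 38.7735 nN

38.7735


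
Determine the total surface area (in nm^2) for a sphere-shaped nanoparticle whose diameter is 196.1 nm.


Radius r = 196.1/2 = 98.05 nm
Surface area SA = 4 * pi * r^2
SA = 4 * pi * (98.05)^2
SA = 120810.61 nm^2

120810.61


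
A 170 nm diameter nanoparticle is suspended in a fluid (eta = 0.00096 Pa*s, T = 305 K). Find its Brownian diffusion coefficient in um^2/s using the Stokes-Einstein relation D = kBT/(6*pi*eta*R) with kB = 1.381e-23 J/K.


Radius R = 170/2 = 85 nm = 8.5e-08 m
D = kB*T / (6*pi*eta*R)
D = 1.381e-23 * 305 / (6 * pi * 0.00096 * 8.5e-08)
D = 2.73843e-12 m^2/s = 2.738 um^2/s

2.738


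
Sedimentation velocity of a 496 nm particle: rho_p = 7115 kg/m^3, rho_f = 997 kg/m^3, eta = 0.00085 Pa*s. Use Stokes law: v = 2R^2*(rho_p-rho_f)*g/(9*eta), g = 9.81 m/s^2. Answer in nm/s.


Radius R = 496/2 nm = 2.48e-07 m
Density difference = 7115 - 997 = 6118 kg/m^3
v = 2 * R^2 * (rho_p - rho_f) * g / (9 * eta)
v = 2 * (2.48e-07)^2 * 6118 * 9.81 / (9 * 0.00085)
v = 9.65051e-07 m/s = 965.0513 nm/s

965.0513


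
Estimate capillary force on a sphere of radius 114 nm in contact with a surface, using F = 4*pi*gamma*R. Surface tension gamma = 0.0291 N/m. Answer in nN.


Convert radius: R = 114 nm = 1.14e-07 m
F = 4 * pi * gamma * R
F = 4 * pi * 0.0291 * 1.14e-07
F = 4.16877e-08 N = 41.6877 nN

41.6877


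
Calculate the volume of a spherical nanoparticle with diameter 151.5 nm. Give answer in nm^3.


Radius r = 151.5/2 = 75.75 nm
Volume V = (4/3) * pi * r^3
V = (4/3) * pi * (75.75)^3
V = 1820692.15 nm^3

1820692.15


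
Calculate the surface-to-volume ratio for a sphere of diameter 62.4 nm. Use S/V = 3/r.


Radius r = 62.4/2 = 31.2 nm
S/V = 3 / r = 3 / 31.2
S/V = 0.0962 nm^-1

0.0962


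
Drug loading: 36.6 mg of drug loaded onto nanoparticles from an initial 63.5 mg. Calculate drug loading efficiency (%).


Drug loading efficiency = (drug loaded / drug initial) * 100
DLE = 36.6 / 63.5 * 100
DLE = 0.5764 * 100
DLE = 57.64%

57.64


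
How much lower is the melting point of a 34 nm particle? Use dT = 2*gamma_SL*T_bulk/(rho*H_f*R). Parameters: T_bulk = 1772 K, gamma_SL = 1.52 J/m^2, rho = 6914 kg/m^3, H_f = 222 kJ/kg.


Radius R = 34/2 = 17 nm = 1.7e-08 m
Convert H_f = 222 kJ/kg = 222000 J/kg
dT = 2 * gamma_SL * T_bulk / (rho * H_f * R)
dT = 2 * 1.52 * 1772 / (6914 * 222000 * 1.7e-08)
dT = 206.4 K

206.4


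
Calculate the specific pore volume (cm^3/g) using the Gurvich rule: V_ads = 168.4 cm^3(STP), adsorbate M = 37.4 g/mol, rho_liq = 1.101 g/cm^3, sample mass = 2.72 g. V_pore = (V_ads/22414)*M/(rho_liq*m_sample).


Moles adsorbed n = V_ads / 22414 = 168.4 / 22414 = 7.513161e-03 mol
Liquid volume V_liq = n * M / rho_liq = 7.513161e-03 * 37.4 / 1.101 = 0.25522 cm^3
Specific pore volume V_pore = V_liq / m_sample = 0.25522 / 2.72
V_pore = 0.0938 cm^3/g

0.0938


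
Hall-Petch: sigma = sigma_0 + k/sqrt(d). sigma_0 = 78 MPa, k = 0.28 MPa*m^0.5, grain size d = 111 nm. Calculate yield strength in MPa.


d = 111 nm = 1.11e-07 m
sqrt(d) = 0.0003331666
Hall-Petch contribution = k / sqrt(d) = 0.28 / 0.0003331666 = 840.4 MPa
sigma = sigma_0 + k/sqrt(d) = 78 + 840.4 = 918.4 MPa

918.4


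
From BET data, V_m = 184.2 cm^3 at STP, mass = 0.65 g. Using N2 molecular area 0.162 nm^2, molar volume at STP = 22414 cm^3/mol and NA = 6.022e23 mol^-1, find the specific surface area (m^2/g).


Number of moles in monolayer = V_m / 22414 = 184.2 / 22414 = 0.00821808
Number of molecules = moles * NA = 0.00821808 * 6.022e23
SA = molecules * sigma / mass
SA = (184.2 / 22414) * 6.022e23 * 0.162e-18 / 0.65
SA = 1233.4 m^2/g

1233.4


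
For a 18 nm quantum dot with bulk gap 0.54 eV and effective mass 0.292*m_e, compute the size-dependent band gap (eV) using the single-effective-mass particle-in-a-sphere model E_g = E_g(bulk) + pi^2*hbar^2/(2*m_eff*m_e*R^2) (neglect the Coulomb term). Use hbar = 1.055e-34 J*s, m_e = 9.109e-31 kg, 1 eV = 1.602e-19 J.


Radius R = 18/2 nm = 9e-09 m
Confinement energy dE = pi^2 * hbar^2 / (2 * m_eff * m_e * R^2)
dE = pi^2 * (1.055e-34)^2 / (2 * 0.292 * 9.109e-31 * (9e-09)^2) J, divided by 1.602e-19 J/eV
dE = 0.0159 eV
Total band gap = E_g(bulk) + dE = 0.54 + 0.0159 = 0.5559 eV

0.5559


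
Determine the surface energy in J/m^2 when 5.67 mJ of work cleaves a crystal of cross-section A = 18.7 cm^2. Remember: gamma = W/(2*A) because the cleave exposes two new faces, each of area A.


Convert: A = 18.7 cm^2 = 0.00187 m^2, W = 5.67 mJ = 0.00567 J
Cleaving exposes two faces of area A, so total new surface = 2*A and gamma = W / (2*A)
gamma = 0.00567 / (2 * 0.00187)
gamma = 1.516 J/m^2

1.516


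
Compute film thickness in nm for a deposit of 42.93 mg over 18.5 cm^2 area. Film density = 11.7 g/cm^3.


Convert: m = 42.93 mg = 4.2930e-05 kg, A = 18.5 cm^2 = 1.8500e-03 m^2, rho = 11.7 g/cm^3 = 11700 kg/m^3
t = m / (A * rho)
t = 4.2930e-05 / (1.8500e-03 * 11700)
t = 1.9834e-06 m = 1983.4 nm

1983.4


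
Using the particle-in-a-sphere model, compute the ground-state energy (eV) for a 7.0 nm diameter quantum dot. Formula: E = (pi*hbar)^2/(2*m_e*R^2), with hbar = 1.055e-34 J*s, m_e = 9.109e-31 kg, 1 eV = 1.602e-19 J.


Radius R = 7.0/2 = 3.5 nm = 3.5e-09 m
E = (pi * 1.055e-34)^2 / (2 * 9.109e-31 * (3.5e-09)^2)
E(J) = 4.9223e-21
E = E(J) / 1.602e-19 = 0.0307 eV

0.0307


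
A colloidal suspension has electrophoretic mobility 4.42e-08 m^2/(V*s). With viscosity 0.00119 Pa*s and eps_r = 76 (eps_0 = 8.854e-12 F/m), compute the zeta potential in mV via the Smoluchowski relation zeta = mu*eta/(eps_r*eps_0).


Smoluchowski equation: zeta = mu * eta / (eps_r * eps_0)
zeta = 4.42e-08 * 0.00119 / (76 * 8.854e-12)
zeta = 0.078166 V = 78.17 mV

78.17


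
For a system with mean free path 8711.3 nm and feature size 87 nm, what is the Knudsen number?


Knudsen number Kn = lambda / L
Kn = 8711.3 / 87
Kn = 100.1299

100.1299


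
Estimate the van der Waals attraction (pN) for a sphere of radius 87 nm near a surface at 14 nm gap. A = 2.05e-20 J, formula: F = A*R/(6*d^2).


Convert to SI: R = 87 nm = 8.7e-08 m, d = 14 nm = 1.4e-08 m
F = A * R / (6 * d^2)
F = 2.05e-20 * 8.7e-08 / (6 * (1.4e-08)^2)
F = 1.51658e-12 N = 1.517 pN

1.517


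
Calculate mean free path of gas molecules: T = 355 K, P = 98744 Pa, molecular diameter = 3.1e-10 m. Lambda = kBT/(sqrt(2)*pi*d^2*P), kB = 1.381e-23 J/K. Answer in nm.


Mean free path: lambda = kB*T / (sqrt(2) * pi * d^2 * P)
lambda = 1.381e-23 * 355 / (sqrt(2) * pi * (3.1e-10)^2 * 98744)
lambda = 1.16285e-07 m
lambda = 116.28 nm

116.28


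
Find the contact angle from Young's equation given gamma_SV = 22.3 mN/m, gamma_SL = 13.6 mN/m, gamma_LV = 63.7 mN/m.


cos(theta) = (gamma_SV - gamma_SL) / gamma_LV
cos(theta) = (22.3 - 13.6) / 63.7
cos(theta) = 0.136578
theta = arccos(0.136578) = 82.15 degrees

82.15


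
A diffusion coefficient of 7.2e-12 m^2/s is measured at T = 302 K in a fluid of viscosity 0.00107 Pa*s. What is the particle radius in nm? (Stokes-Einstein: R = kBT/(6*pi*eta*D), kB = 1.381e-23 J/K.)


Stokes-Einstein: R = kB*T / (6*pi*eta*D)
R = 1.381e-23 * 302 / (6 * pi * 0.00107 * 7.2e-12)
R = 2.87199e-08 m = 28.72 nm

28.72


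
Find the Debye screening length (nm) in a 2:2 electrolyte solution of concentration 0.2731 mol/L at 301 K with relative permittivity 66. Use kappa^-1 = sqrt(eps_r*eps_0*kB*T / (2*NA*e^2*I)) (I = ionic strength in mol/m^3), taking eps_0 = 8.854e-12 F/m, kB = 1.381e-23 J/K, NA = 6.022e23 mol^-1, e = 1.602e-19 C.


Ionic strength I = 0.2731 * 2^2 * 1000 = 1092.4 mol/m^3
kappa^-1 = sqrt(66 * 8.854e-12 * 1.381e-23 * 301 / (2 * 6.022e23 * (1.602e-19)^2 * 1092.4))
kappa^-1 = 0.268 nm

0.268


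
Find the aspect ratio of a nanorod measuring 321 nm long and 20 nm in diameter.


Aspect ratio AR = length / diameter
AR = 321 / 20
AR = 16.05

16.05


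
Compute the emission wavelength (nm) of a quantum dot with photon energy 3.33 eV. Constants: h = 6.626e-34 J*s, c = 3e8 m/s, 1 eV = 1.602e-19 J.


Convert energy: E = 3.33 eV = 3.33 * 1.602e-19 = 5.33466e-19 J
lambda = h*c / E = 6.626e-34 * 3e8 / 5.33466e-19
lambda = 3.7262e-07 m = 372.6 nm

372.6


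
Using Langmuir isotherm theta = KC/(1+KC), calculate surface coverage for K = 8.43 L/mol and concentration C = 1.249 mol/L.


Langmuir isotherm: theta = K*C / (1 + K*C)
K*C = 8.43 * 1.249 = 10.52907
theta = 10.52907 / (1 + 10.52907) = 10.52907 / 11.52907
theta = 0.9133

0.9133


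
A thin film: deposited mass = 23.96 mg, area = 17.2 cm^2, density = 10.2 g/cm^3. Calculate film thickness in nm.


Convert: m = 23.96 mg = 2.3960e-05 kg, A = 17.2 cm^2 = 1.7200e-03 m^2, rho = 10.2 g/cm^3 = 10200 kg/m^3
t = m / (A * rho)
t = 2.3960e-05 / (1.7200e-03 * 10200)
t = 1.3657e-06 m = 1365.7 nm

1365.7


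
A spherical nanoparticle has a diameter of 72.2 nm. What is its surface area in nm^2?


Radius r = 72.2/2 = 36.1 nm
Surface area SA = 4 * pi * r^2
SA = 4 * pi * (36.1)^2
SA = 16376.62 nm^2

16376.62


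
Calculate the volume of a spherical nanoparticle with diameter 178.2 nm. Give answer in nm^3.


Radius r = 178.2/2 = 89.1 nm
Volume V = (4/3) * pi * r^3
V = (4/3) * pi * (89.1)^3
V = 2962932.25 nm^3

2962932.25


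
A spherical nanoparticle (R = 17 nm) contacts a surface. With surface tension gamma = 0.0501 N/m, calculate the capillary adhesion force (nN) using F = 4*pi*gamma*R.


Convert radius: R = 17 nm = 1.7e-08 m
F = 4 * pi * gamma * R
F = 4 * pi * 0.0501 * 1.7e-08
F = 1.07028e-08 N = 10.7028 nN

10.7028


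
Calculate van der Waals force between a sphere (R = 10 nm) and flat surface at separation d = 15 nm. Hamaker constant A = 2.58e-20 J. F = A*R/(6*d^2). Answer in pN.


Convert to SI: R = 10 nm = 1e-08 m, d = 15 nm = 1.5e-08 m
F = A * R / (6 * d^2)
F = 2.58e-20 * 1e-08 / (6 * (1.5e-08)^2)
F = 1.91111e-13 N = 0.191 pN

0.191


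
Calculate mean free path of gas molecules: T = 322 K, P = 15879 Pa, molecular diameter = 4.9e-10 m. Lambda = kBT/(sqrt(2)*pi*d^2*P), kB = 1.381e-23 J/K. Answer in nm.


Mean free path: lambda = kB*T / (sqrt(2) * pi * d^2 * P)
lambda = 1.381e-23 * 322 / (sqrt(2) * pi * (4.9e-10)^2 * 15879)
lambda = 2.62524e-07 m
lambda = 262.52 nm

262.52


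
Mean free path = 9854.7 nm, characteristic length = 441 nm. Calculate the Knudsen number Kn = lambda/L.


Knudsen number Kn = lambda / L
Kn = 9854.7 / 441
Kn = 22.3463

22.3463


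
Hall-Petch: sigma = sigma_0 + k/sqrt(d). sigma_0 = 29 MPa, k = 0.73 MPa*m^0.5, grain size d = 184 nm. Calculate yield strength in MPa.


d = 184 nm = 1.84e-07 m
sqrt(d) = 0.0004289522
Hall-Petch contribution = k / sqrt(d) = 0.73 / 0.0004289522 = 1701.8 MPa
sigma = sigma_0 + k/sqrt(d) = 29 + 1701.8 = 1730.8 MPa

1730.8
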